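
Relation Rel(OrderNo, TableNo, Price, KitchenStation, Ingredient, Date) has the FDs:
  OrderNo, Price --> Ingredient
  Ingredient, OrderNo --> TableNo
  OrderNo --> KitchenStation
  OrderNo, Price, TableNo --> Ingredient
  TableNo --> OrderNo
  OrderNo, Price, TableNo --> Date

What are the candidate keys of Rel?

{OrderNo, Price}, {Price, TableNo}

{Price} never appears on the right of any FD, so every key must include it.
{OrderNo, Price}⁺ = {Date, Ingredient, KitchenStation, OrderNo, Price, TableNo}, which is every attribute, so {OrderNo, Price} is a candidate key.
{Price, TableNo}⁺ = {Date, Ingredient, KitchenStation, OrderNo, Price, TableNo}, which is every attribute, so {Price, TableNo} is a candidate key.
Any other superkey properly contains one of these, so there are no further candidate keys.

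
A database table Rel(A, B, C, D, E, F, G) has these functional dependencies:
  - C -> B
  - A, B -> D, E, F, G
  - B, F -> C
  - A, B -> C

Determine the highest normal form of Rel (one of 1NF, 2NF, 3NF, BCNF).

3NF

Candidate keys: {A, B}, {A, C}. Prime attributes: {A, B, C}.
C -> B breaks BCNF: {C}⁺ = {B, C}, so {C} is not a superkey.
Since {B} ⊆ prime attributes and every other non-superkey FD also has a prime right side, the schema is in 3NF.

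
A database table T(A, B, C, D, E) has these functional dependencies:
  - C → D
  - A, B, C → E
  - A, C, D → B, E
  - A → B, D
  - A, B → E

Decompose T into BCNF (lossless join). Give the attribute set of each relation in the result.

Candidate key of the original relation: {A, C}.
In {A, B, C, D, E}, {C} is not a superkey ({C}⁺ restricted to this set is {C, D}), so split on C → D into {C, D} and {A, B, C, E}.
{C, D} is in BCNF.
In {A, B, C, E}, {A} is not a superkey ({A}⁺ restricted to this set is {A, B, E}), so split on A → B, E into {A, B, E} and {A, C}.
{A, B, E} is in BCNF.
{A, C} is in BCNF.

{A, B, E}; {A, C}; {C, D}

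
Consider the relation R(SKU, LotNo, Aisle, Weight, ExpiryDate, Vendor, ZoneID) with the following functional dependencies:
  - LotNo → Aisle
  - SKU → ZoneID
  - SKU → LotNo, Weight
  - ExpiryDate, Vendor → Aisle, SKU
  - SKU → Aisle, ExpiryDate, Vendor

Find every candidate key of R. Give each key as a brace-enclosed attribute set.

{SKU}⁺ = {Aisle, ExpiryDate, LotNo, SKU, Vendor, Weight, ZoneID} — all of the relation — so {SKU} is a candidate key.
{ExpiryDate, Vendor}⁺ = {Aisle, ExpiryDate, LotNo, SKU, Vendor, Weight, ZoneID} — all of the relation — so {ExpiryDate, Vendor} is a candidate key.
No proper subset of any of these is a key, and no other minimal superkey exists.

{ExpiryDate, Vendor}, {SKU}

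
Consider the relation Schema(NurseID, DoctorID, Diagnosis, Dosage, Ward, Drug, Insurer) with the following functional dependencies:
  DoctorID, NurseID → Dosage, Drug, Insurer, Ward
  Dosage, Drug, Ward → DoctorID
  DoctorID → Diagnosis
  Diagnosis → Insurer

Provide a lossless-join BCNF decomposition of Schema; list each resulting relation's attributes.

{Diagnosis, DoctorID}; {Diagnosis, Insurer}; {DoctorID, Dosage, Drug, Ward}; {Dosage, Drug, NurseID, Ward}

Candidate keys of the original relation: {DoctorID, NurseID}, {Dosage, Drug, NurseID, Ward}.
Within {Diagnosis, DoctorID, Dosage, Drug, Insurer, NurseID, Ward}: {Dosage, Drug, Ward}⁺ ∩ {Diagnosis, DoctorID, Dosage, Drug, Insurer, NurseID, Ward} = {Diagnosis, DoctorID, Dosage, Drug, Insurer, Ward}, not the whole set, so Dosage, Drug, Ward → Diagnosis, DoctorID, Insurer violates BCNF; decompose into {Diagnosis, DoctorID, Dosage, Drug, Insurer, Ward} and {Dosage, Drug, NurseID, Ward}.
Within {Diagnosis, DoctorID, Dosage, Drug, Insurer, Ward}: {DoctorID}⁺ ∩ {Diagnosis, DoctorID, Dosage, Drug, Insurer, Ward} = {Diagnosis, DoctorID, Insurer}, not the whole set, so DoctorID → Diagnosis, Insurer violates BCNF; decompose into {Diagnosis, DoctorID, Insurer} and {DoctorID, Dosage, Drug, Ward}.
Within {Diagnosis, DoctorID, Insurer}: {Diagnosis}⁺ ∩ {Diagnosis, DoctorID, Insurer} = {Diagnosis, Insurer}, not the whole set, so Diagnosis → Insurer violates BCNF; decompose into {Diagnosis, Insurer} and {Diagnosis, DoctorID}.
{Diagnosis, Insurer} has no BCNF violation.
{Diagnosis, DoctorID} has no BCNF violation.
{DoctorID, Dosage, Drug, Ward} has no BCNF violation.
{Dosage, Drug, NurseID, Ward} has no BCNF violation.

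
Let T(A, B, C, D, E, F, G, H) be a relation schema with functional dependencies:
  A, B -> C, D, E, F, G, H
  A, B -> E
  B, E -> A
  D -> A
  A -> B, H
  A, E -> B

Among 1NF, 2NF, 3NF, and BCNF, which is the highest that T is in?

BCNF

Candidate keys: {A}, {B, E}, {D}. Prime attributes: {A, B, D, E}.
Each dependency's left side is a superkey — BCNF holds.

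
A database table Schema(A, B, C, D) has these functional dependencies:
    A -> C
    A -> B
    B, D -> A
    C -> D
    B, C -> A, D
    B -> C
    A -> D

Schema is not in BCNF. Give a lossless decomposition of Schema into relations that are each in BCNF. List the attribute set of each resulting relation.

{A, B, C}; {C, D}

Candidate keys of the original relation: {A}, {B}.
In {A, B, C, D}, {C} is not a superkey ({C}⁺ restricted to this set is {C, D}), so split on C -> D into {C, D} and {A, B, C}.
{C, D} is in BCNF.
{A, B, C} is in BCNF.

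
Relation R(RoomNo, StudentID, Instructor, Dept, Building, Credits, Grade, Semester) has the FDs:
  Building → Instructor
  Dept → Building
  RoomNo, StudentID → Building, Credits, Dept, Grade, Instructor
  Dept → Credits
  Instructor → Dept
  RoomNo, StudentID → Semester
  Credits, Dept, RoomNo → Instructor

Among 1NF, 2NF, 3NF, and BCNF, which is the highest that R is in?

2NF

Candidate key: {RoomNo, StudentID}. Prime attributes: {RoomNo, StudentID}.
For Building → Instructor we have {Building}⁺ = {Building, Credits, Dept, Instructor}; {Building} is not a superkey, so BCNF fails.
Building → Instructor has non-prime {Instructor} on the right and a non-superkey on the left, so 3NF fails.
Checking every proper subset of each key, none determines a non-prime attribute — 2NF is satisfied.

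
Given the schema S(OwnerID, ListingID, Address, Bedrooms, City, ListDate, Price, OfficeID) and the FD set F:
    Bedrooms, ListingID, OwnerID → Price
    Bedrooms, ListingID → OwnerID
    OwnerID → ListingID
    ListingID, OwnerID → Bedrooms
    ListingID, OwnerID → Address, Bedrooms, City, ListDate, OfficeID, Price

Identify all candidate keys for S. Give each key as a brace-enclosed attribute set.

{Bedrooms, ListingID}, {OwnerID}

Closure of {OwnerID} is {Address, Bedrooms, City, ListDate, ListingID, OfficeID, OwnerID, Price}, the whole schema; {OwnerID} is a candidate key.
Closure of {Bedrooms, ListingID} is {Address, Bedrooms, City, ListDate, ListingID, OfficeID, OwnerID, Price}, the whole schema; {Bedrooms, ListingID} is a candidate key.
Any other superkey properly contains one of these, so there are no further candidate keys.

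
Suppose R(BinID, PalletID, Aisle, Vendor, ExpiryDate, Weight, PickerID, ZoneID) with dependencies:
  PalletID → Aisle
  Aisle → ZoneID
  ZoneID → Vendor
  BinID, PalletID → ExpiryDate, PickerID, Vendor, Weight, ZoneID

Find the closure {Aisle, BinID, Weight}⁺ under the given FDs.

{Aisle, BinID, Vendor, Weight, ZoneID}

Start with {Aisle, BinID, Weight}.
Aisle → ZoneID applies; add {ZoneID} → now {Aisle, BinID, Weight, ZoneID}.
ZoneID → Vendor applies; add {Vendor} → now {Aisle, BinID, Vendor, Weight, ZoneID}.
No further FD applies.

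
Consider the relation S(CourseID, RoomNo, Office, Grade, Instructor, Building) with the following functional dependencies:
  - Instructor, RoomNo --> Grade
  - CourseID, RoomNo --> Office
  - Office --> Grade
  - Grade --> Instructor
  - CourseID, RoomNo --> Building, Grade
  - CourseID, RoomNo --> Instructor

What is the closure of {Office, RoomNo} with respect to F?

Start with {Office, RoomNo}.
Office --> Grade applies; add {Grade} → now {Grade, Office, RoomNo}.
Grade --> Instructor applies; add {Instructor} → now {Grade, Instructor, Office, RoomNo}.
No further FD applies.

{Grade, Instructor, Office, RoomNo}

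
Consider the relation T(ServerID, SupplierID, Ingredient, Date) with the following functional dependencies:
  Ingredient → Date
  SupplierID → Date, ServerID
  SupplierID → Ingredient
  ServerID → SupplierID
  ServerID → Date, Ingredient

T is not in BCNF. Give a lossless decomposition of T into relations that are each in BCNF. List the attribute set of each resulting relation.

Candidate keys of the original relation: {ServerID}, {SupplierID}.
{Date, Ingredient, ServerID, SupplierID}: {Ingredient} determines {Date, Ingredient} here but is not a superkey — split on Ingredient → Date, giving {Date, Ingredient} and {Ingredient, ServerID, SupplierID}.
{Date, Ingredient}: every determinant is a superkey — BCNF.
{Ingredient, ServerID, SupplierID}: every determinant is a superkey — BCNF.

{Date, Ingredient}; {Ingredient, ServerID, SupplierID}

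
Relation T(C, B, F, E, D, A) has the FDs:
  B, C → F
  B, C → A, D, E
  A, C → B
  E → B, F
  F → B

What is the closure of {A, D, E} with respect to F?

Start with {A, D, E}.
E → B, F applies; add {B, F} → now {A, B, D, E, F}.
No further FD applies.

{A, B, D, E, F}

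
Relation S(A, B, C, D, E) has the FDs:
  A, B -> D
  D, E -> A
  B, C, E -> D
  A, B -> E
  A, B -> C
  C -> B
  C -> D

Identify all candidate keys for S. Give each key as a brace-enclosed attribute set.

{A, B}, {A, C}, {B, D, E}, {C, E}

{A, B} is a candidate key since {A, B}⁺ = {A, B, C, D, E} covers every attribute.
{A, C} is a candidate key since {A, C}⁺ = {A, B, C, D, E} covers every attribute.
{C, E} is a candidate key since {C, E}⁺ = {A, B, C, D, E} covers every attribute.
{B, D, E} is a candidate key since {B, D, E}⁺ = {A, B, C, D, E} covers every attribute.
These are minimal and exhaustive — every other superkey contains one of them.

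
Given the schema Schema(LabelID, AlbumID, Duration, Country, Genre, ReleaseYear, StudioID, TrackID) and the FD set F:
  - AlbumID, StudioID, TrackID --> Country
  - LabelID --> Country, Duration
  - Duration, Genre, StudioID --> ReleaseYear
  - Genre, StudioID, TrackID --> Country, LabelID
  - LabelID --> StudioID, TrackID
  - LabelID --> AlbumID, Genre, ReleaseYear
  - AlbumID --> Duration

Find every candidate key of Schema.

{Genre, StudioID, TrackID}, {LabelID}

Closure of {LabelID} is {AlbumID, Country, Duration, Genre, LabelID, ReleaseYear, StudioID, TrackID}, the whole schema; {LabelID} is a candidate key.
Closure of {Genre, StudioID, TrackID} is {AlbumID, Country, Duration, Genre, LabelID, ReleaseYear, StudioID, TrackID}, the whole schema; {Genre, StudioID, TrackID} is a candidate key.
No proper subset of any of these is a key, and no other minimal superkey exists.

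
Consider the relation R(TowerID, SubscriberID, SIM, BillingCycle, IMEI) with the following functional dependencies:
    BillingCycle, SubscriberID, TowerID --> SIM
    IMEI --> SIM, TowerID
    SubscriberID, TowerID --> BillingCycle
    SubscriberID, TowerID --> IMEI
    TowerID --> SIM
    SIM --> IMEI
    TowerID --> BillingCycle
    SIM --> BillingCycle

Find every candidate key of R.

{IMEI, SubscriberID}, {SIM, SubscriberID}, {SubscriberID, TowerID}

Attributes never on any right-hand side: {SubscriberID} — every candidate key must contain it.
{IMEI, SubscriberID} is a candidate key since {IMEI, SubscriberID}⁺ = {BillingCycle, IMEI, SIM, SubscriberID, TowerID} covers every attribute.
{SIM, SubscriberID} is a candidate key since {SIM, SubscriberID}⁺ = {BillingCycle, IMEI, SIM, SubscriberID, TowerID} covers every attribute.
{SubscriberID, TowerID} is a candidate key since {SubscriberID, TowerID}⁺ = {BillingCycle, IMEI, SIM, SubscriberID, TowerID} covers every attribute.
No proper subset of any of these is a key, and no other minimal superkey exists.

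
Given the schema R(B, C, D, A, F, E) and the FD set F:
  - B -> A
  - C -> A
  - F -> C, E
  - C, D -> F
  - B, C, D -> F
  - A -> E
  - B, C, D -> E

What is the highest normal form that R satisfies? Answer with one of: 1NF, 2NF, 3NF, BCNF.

1NF

Candidate keys: {B, C, D}, {B, D, F}. Prime attributes: {B, C, D, F}.
For B -> A we have {B}⁺ = {A, B, E}; {B} is not a superkey, so BCNF fails.
B -> A has non-prime {A} on the right and a non-superkey on the left, so 3NF fails.
{B} is a proper subset of the key {B, C, D}, and {B}⁺ contains the non-prime attributes {A, E} — a partial dependency, so 2NF is violated.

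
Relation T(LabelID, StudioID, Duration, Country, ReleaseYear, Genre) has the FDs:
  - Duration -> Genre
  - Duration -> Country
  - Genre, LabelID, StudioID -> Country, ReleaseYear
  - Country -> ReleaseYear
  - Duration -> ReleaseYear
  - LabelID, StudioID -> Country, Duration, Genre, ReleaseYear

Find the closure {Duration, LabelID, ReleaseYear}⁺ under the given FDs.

{Country, Duration, Genre, LabelID, ReleaseYear}

Start with {Duration, LabelID, ReleaseYear}.
Duration -> Genre applies; add {Genre} → now {Duration, Genre, LabelID, ReleaseYear}.
Duration -> Country applies; add {Country} → now {Country, Duration, Genre, LabelID, ReleaseYear}.
No further FD applies.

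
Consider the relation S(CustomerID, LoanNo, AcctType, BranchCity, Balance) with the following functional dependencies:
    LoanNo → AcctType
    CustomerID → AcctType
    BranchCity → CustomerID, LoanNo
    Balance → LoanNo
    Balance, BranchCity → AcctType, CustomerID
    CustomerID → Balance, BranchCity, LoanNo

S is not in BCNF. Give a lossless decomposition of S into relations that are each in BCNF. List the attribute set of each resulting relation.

Candidate keys of the original relation: {BranchCity}, {CustomerID}.
In {AcctType, Balance, BranchCity, CustomerID, LoanNo}, {LoanNo} is not a superkey ({LoanNo}⁺ restricted to this set is {AcctType, LoanNo}), so split on LoanNo → AcctType into {AcctType, LoanNo} and {Balance, BranchCity, CustomerID, LoanNo}.
{AcctType, LoanNo} has no BCNF violation.
In {Balance, BranchCity, CustomerID, LoanNo}, {Balance} is not a superkey ({Balance}⁺ restricted to this set is {Balance, LoanNo}), so split on Balance → LoanNo into {Balance, LoanNo} and {Balance, BranchCity, CustomerID}.
{Balance, LoanNo} has no BCNF violation.
{Balance, BranchCity, CustomerID} has no BCNF violation.

{AcctType, LoanNo}; {Balance, BranchCity, CustomerID}; {Balance, LoanNo}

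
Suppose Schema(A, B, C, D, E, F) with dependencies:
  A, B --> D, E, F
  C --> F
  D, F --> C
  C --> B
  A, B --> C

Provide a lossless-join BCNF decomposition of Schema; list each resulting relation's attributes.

{A, C, D, E}; {B, C, F}

Candidate keys of the original relation: {A, B}, {A, C}, {A, D, F}.
Within {A, B, C, D, E, F}: {C}⁺ ∩ {A, B, C, D, E, F} = {B, C, F}, not the whole set, so C --> B, F violates BCNF; decompose into {B, C, F} and {A, C, D, E}.
{B, C, F} is in BCNF.
{A, C, D, E} is in BCNF.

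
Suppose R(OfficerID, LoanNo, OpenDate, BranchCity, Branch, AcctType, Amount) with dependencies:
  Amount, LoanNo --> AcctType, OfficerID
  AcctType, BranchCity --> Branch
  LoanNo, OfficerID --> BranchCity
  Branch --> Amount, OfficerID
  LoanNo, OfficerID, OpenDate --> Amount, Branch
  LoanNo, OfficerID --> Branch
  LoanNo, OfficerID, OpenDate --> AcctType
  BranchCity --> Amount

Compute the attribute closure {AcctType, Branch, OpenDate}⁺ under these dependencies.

{AcctType, Amount, Branch, OfficerID, OpenDate}

Start with {AcctType, Branch, OpenDate}.
Branch --> Amount, OfficerID applies; add {Amount, OfficerID} → now {AcctType, Amount, Branch, OfficerID, OpenDate}.
No further FD applies.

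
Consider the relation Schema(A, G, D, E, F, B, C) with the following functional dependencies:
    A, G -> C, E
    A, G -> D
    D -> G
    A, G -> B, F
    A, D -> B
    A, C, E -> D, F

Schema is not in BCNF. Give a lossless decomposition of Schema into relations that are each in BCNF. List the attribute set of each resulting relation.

Candidate keys of the original relation: {A, C, E}, {A, D}, {A, G}.
In {A, B, C, D, E, F, G}, {D} is not a superkey ({D}⁺ restricted to this set is {D, G}), so split on D -> G into {D, G} and {A, B, C, D, E, F}.
{D, G} has no BCNF violation.
{A, B, C, D, E, F} has no BCNF violation.

{A, B, C, D, E, F}; {D, G}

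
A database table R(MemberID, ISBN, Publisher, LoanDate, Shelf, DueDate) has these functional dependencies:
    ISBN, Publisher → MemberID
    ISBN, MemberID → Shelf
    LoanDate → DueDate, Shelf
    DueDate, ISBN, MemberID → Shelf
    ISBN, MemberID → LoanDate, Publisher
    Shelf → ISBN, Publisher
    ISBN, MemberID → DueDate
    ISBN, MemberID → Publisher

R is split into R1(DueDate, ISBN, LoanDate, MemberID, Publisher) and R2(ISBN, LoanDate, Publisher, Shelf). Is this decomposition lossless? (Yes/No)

Yes

Common attributes: {ISBN, LoanDate, Publisher}; their closure is {DueDate, ISBN, LoanDate, MemberID, Publisher, Shelf}.
R1 is contained in that closure, so R1 ∩ R2 → R1 holds and the join is lossless.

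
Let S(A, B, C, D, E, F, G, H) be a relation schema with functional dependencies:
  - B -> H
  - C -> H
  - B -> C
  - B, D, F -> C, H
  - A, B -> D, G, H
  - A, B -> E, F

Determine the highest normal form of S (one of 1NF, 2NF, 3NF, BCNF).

Candidate key: {A, B}. Prime attributes: {A, B}.
B -> H: {B}⁺ = {B, C, H}, which is not all of the attributes, so the left side is not a superkey — BCNF is violated.
B -> H determines the non-prime attribute {H} from a non-superkey — 3NF is violated.
{B} is a proper subset of the key {A, B}, and {B}⁺ contains the non-prime attributes {C, H} — a partial dependency, so 2NF is violated.

1NF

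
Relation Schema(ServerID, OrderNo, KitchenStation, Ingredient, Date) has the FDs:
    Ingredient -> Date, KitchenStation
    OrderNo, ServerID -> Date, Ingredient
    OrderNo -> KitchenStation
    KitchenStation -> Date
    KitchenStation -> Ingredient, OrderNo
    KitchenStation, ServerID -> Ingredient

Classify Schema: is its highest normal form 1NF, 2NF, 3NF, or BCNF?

1NF

Candidate keys: {Ingredient, ServerID}, {KitchenStation, ServerID}, {OrderNo, ServerID}. Prime attributes: {Ingredient, KitchenStation, OrderNo, ServerID}.
For Ingredient -> Date, KitchenStation we have {Ingredient}⁺ = {Date, Ingredient, KitchenStation, OrderNo}; {Ingredient} is not a superkey, so BCNF fails.
Ingredient -> Date, KitchenStation has non-prime {Date} on the right and a non-superkey on the left, so 3NF fails.
The proper key subset {Ingredient} of {Ingredient, ServerID} determines non-prime {Date}, so the relation is not even in 2NF.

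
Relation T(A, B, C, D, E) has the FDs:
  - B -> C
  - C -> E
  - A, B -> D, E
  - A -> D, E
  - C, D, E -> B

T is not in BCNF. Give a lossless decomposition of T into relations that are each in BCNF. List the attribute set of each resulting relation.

{A, B}; {A, D}; {B, C}; {C, E}

Candidate keys of the original relation: {A, B}, {A, C}.
{A, B, C, D, E}: {B} determines {B, C, E} here but is not a superkey — split on B -> C, E, giving {B, C, E} and {A, B, D}.
{B, C, E}: {C} determines {C, E} here but is not a superkey — split on C -> E, giving {C, E} and {B, C}.
{C, E} is in BCNF.
{B, C} is in BCNF.
{A, B, D}: {A} determines {A, D} here but is not a superkey — split on A -> D, giving {A, D} and {A, B}.
{A, D} is in BCNF.
{A, B} is in BCNF.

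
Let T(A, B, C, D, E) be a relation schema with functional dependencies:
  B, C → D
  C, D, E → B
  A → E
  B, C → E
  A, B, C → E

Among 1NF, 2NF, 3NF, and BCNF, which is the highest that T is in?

Candidate keys: {A, B, C}, {A, C, D}. Prime attributes: {A, B, C, D}.
B, C → D breaks BCNF: {B, C}⁺ = {B, C, D, E}, so {B, C} is not a superkey.
A → E has non-prime {E} on the right and a non-superkey on the left, so 3NF fails.
Since {A} ⊂ {A, B, C} and {A}⁺ ⊇ {E} with {E} non-prime, there is a partial dependency; 2NF fails.

1NF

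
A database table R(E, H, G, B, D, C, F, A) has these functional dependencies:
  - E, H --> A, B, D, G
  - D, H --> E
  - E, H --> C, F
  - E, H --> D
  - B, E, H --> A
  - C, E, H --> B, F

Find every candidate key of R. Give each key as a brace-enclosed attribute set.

{D, H}, {E, H}

Attributes never on any right-hand side: {H} — every candidate key must contain it.
{D, H}⁺ = {A, B, C, D, E, F, G, H}, which is every attribute, so {D, H} is a candidate key.
{E, H}⁺ = {A, B, C, D, E, F, G, H}, which is every attribute, so {E, H} is a candidate key.
No proper subset of any of these is a key, and no other minimal superkey exists.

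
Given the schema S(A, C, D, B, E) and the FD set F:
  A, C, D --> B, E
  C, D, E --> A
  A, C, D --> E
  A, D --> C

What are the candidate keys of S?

{D} never appears on the right of any FD, so every key must include it.
{A, D}⁺ = {A, B, C, D, E}, which is every attribute, so {A, D} is a candidate key.
{C, D, E}⁺ = {A, B, C, D, E}, which is every attribute, so {C, D, E} is a candidate key.
These are minimal and exhaustive — every other superkey contains one of them.

{A, D}, {C, D, E}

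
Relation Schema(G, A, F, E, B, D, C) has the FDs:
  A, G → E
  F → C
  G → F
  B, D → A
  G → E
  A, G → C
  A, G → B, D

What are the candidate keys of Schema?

Attributes never on any right-hand side: {G} — every candidate key must contain it.
{A, G} is a candidate key since {A, G}⁺ = {A, B, C, D, E, F, G} covers every attribute.
{B, D, G} is a candidate key since {B, D, G}⁺ = {A, B, C, D, E, F, G} covers every attribute.
Any other superkey properly contains one of these, so there are no further candidate keys.

{A, G}, {B, D, G}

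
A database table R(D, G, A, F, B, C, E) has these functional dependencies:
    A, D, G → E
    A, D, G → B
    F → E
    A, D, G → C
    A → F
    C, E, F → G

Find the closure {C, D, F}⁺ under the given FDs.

{C, D, E, F, G}

Start with {C, D, F}.
F → E applies; add {E} → now {C, D, E, F}.
C, E, F → G applies; add {G} → now {C, D, E, F, G}.
No further FD applies.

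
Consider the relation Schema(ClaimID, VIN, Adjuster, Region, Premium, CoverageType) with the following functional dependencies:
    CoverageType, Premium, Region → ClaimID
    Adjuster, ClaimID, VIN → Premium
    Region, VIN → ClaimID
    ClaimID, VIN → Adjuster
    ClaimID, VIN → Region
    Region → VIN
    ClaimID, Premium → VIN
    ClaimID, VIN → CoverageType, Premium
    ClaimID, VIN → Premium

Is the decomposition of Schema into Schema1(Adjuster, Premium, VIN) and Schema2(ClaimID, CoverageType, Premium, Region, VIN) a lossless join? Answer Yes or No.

No

Common attributes: {Premium, VIN}; their closure is {Premium, VIN}.
Schema1 ⊄ {Premium, VIN} and Schema2 ⊄ {Premium, VIN}, so the split is lossy.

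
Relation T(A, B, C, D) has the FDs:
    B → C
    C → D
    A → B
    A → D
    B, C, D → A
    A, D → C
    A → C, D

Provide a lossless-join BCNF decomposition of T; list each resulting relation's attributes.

{A, B, C}; {C, D}

Candidate keys of the original relation: {A}, {B}.
In {A, B, C, D}, {C} is not a superkey ({C}⁺ restricted to this set is {C, D}), so split on C → D into {C, D} and {A, B, C}.
{C, D}: every determinant is a superkey — BCNF.
{A, B, C}: every determinant is a superkey — BCNF.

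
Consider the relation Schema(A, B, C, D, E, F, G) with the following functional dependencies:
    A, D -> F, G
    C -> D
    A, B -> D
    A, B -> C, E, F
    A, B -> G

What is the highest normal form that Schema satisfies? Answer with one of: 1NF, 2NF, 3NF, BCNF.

Candidate key: {A, B}. Prime attributes: {A, B}.
A, D -> F, G breaks BCNF: {A, D}⁺ = {A, D, F, G}, so {A, D} is not a superkey.
Because {F, G} are non-prime and the left side of A, D -> F, G is not a superkey, the relation is not in 3NF.
No proper subset of a key has a non-prime attribute in its closure, so there is no partial dependency; 2NF holds.

2NF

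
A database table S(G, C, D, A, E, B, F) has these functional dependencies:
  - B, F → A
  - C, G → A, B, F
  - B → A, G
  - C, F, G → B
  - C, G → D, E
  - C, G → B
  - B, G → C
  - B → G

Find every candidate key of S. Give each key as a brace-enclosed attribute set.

{B}⁺ = {A, B, C, D, E, F, G}, which is every attribute, so {B} is a candidate key.
{C, G}⁺ = {A, B, C, D, E, F, G}, which is every attribute, so {C, G} is a candidate key.
Any other superkey properly contains one of these, so there are no further candidate keys.

{B}, {C, G}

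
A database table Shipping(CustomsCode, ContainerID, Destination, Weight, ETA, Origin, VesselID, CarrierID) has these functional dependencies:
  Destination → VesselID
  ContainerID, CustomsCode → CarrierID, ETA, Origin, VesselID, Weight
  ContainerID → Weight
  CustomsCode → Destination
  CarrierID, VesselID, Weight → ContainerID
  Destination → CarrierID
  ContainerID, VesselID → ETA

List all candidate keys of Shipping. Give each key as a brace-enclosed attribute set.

{ContainerID, CustomsCode}, {CustomsCode, Weight}

Attributes never on any right-hand side: {CustomsCode} — every candidate key must contain it.
Closure of {ContainerID, CustomsCode} is {CarrierID, ContainerID, CustomsCode, Destination, ETA, Origin, VesselID, Weight}, the whole schema; {ContainerID, CustomsCode} is a candidate key.
Closure of {CustomsCode, Weight} is {CarrierID, ContainerID, CustomsCode, Destination, ETA, Origin, VesselID, Weight}, the whole schema; {CustomsCode, Weight} is a candidate key.
No proper subset of any of these is a key, and no other minimal superkey exists.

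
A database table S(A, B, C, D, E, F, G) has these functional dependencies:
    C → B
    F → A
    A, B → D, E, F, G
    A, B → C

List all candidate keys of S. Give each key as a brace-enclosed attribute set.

{A, B}⁺ = {A, B, C, D, E, F, G}, which is every attribute, so {A, B} is a candidate key.
{A, C}⁺ = {A, B, C, D, E, F, G}, which is every attribute, so {A, C} is a candidate key.
{B, F}⁺ = {A, B, C, D, E, F, G}, which is every attribute, so {B, F} is a candidate key.
{C, F}⁺ = {A, B, C, D, E, F, G}, which is every attribute, so {C, F} is a candidate key.
These are minimal and exhaustive — every other superkey contains one of them.

{A, B}, {A, C}, {B, F}, {C, F}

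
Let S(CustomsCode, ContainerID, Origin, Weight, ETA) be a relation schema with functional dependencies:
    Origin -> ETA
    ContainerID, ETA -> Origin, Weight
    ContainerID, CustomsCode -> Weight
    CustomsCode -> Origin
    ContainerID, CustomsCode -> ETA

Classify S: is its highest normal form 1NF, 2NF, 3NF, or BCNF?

Candidate key: {ContainerID, CustomsCode}. Prime attributes: {ContainerID, CustomsCode}.
Origin -> ETA: {Origin}⁺ = {ETA, Origin}, which is not all of the attributes, so the left side is not a superkey — BCNF is violated.
Because {ETA} is non-prime and the left side of Origin -> ETA is not a superkey, the relation is not in 3NF.
Since {CustomsCode} ⊂ {ContainerID, CustomsCode} and {CustomsCode}⁺ ⊇ {ETA, Origin} with {ETA, Origin} non-prime, there is a partial dependency; 2NF fails.

1NF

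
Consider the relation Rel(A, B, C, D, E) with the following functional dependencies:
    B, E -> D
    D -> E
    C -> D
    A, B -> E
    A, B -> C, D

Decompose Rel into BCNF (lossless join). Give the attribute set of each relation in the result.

{A, B, C}; {B, D}; {C, E}; {D, E}

Candidate key of the original relation: {A, B}.
In {A, B, C, D, E}, {B, E} is not a superkey ({B, E}⁺ restricted to this set is {B, D, E}), so split on B, E -> D into {B, D, E} and {A, B, C, E}.
In {B, D, E}, {D} is not a superkey ({D}⁺ restricted to this set is {D, E}), so split on D -> E into {D, E} and {B, D}.
{D, E}: every determinant is a superkey — BCNF.
{B, D}: every determinant is a superkey — BCNF.
In {A, B, C, E}, {C} is not a superkey ({C}⁺ restricted to this set is {C, E}), so split on C -> E into {C, E} and {A, B, C}.
{C, E}: every determinant is a superkey — BCNF.
{A, B, C}: every determinant is a superkey — BCNF.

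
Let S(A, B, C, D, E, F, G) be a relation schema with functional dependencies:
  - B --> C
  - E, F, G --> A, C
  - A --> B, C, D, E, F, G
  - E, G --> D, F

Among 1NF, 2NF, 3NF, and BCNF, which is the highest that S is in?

2NF

Candidate keys: {A}, {E, G}. Prime attributes: {A, E, G}.
B --> C: {B}⁺ = {B, C}, which is not all of the attributes, so the left side is not a superkey — BCNF is violated.
B --> C has non-prime {C} on the right and a non-superkey on the left, so 3NF fails.
Checking every proper subset of each key, none determines a non-prime attribute — 2NF is satisfied.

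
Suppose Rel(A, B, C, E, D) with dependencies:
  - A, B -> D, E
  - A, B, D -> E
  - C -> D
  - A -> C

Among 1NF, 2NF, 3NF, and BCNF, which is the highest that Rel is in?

1NF

Candidate key: {A, B}. Prime attributes: {A, B}.
C -> D breaks BCNF: {C}⁺ = {C, D}, so {C} is not a superkey.
C -> D determines the non-prime attribute {D} from a non-superkey — 3NF is violated.
The proper key subset {A} of {A, B} determines non-prime {C, D}, so the relation is not even in 2NF.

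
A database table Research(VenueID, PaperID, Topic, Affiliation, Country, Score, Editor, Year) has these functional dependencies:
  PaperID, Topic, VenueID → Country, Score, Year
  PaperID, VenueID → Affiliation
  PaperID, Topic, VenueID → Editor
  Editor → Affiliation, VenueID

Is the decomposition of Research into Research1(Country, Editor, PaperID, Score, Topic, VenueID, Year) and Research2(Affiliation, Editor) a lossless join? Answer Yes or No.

Common attributes: {Editor}; their closure is {Affiliation, Editor, VenueID}.
Since Research2 ⊆ {Affiliation, Editor, VenueID}, the intersection is a superkey of Research2; the decomposition is lossless.

Yes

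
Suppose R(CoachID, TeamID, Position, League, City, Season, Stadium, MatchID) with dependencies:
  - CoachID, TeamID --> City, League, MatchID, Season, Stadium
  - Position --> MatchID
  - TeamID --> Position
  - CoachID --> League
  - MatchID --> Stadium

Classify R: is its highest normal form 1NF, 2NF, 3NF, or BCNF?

Candidate key: {CoachID, TeamID}. Prime attributes: {CoachID, TeamID}.
For Position --> MatchID we have {Position}⁺ = {MatchID, Position, Stadium}; {Position} is not a superkey, so BCNF fails.
Position --> MatchID has non-prime {MatchID} on the right and a non-superkey on the left, so 3NF fails.
Since {CoachID} ⊂ {CoachID, TeamID} and {CoachID}⁺ ⊇ {League} with {League} non-prime, there is a partial dependency; 2NF fails.

1NF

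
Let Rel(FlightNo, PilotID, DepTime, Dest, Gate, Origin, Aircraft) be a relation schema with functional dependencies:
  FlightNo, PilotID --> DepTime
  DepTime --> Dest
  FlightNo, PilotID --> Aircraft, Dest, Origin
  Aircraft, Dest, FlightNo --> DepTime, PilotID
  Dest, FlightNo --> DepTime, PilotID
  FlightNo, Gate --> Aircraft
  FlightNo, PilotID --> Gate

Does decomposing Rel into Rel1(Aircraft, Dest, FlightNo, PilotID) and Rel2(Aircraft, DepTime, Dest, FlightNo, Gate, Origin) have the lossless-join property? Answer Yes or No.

The shared attributes are {Aircraft, Dest, FlightNo} and {Aircraft, Dest, FlightNo}⁺ = {Aircraft, DepTime, Dest, FlightNo, Gate, Origin, PilotID}.
This includes all of Rel1, so the common attributes are a superkey of Rel1 — the join is lossless.

Yes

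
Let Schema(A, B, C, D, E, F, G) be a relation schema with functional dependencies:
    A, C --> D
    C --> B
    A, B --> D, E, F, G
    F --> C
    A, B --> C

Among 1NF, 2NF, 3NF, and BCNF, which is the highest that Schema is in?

Candidate keys: {A, B}, {A, C}, {A, F}. Prime attributes: {A, B, C, F}.
C --> B breaks BCNF: {C}⁺ = {B, C}, so {C} is not a superkey.
Its right-hand attributes {B} are all prime, as are those of every other non-superkey FD — the relation is in 3NF.

3NF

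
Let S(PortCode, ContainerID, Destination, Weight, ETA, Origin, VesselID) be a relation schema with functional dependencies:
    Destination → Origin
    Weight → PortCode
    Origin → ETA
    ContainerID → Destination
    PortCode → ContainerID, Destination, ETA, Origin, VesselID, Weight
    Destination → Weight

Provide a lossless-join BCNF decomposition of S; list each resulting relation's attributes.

{ContainerID, Destination, Origin, PortCode, VesselID, Weight}; {ETA, Origin}

Candidate keys of the original relation: {ContainerID}, {Destination}, {PortCode}, {Weight}.
Within {ContainerID, Destination, ETA, Origin, PortCode, VesselID, Weight}: {Origin}⁺ ∩ {ContainerID, Destination, ETA, Origin, PortCode, VesselID, Weight} = {ETA, Origin}, not the whole set, so Origin → ETA violates BCNF; decompose into {ETA, Origin} and {ContainerID, Destination, Origin, PortCode, VesselID, Weight}.
{ETA, Origin}: every determinant is a superkey — BCNF.
{ContainerID, Destination, Origin, PortCode, VesselID, Weight}: every determinant is a superkey — BCNF.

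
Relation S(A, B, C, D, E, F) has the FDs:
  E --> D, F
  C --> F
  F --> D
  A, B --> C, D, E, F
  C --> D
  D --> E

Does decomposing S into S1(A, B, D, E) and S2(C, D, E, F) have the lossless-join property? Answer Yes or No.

The shared attributes are {D, E} and {D, E}⁺ = {D, E, F}.
Neither S1 nor S2 is contained in that closure, so the decomposition is lossy.

No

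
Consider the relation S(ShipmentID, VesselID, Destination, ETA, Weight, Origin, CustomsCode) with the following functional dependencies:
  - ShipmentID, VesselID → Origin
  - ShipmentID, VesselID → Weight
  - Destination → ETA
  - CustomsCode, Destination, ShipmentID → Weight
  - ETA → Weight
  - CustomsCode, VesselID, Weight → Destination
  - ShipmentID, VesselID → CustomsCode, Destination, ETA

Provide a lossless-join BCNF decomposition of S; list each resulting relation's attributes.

{CustomsCode, Destination, Origin, ShipmentID, VesselID}; {Destination, ETA}; {ETA, Weight}

Candidate key of the original relation: {ShipmentID, VesselID}.
Within {CustomsCode, Destination, ETA, Origin, ShipmentID, VesselID, Weight}: {Destination}⁺ ∩ {CustomsCode, Destination, ETA, Origin, ShipmentID, VesselID, Weight} = {Destination, ETA, Weight}, not the whole set, so Destination → ETA, Weight violates BCNF; decompose into {Destination, ETA, Weight} and {CustomsCode, Destination, Origin, ShipmentID, VesselID}.
Within {Destination, ETA, Weight}: {ETA}⁺ ∩ {Destination, ETA, Weight} = {ETA, Weight}, not the whole set, so ETA → Weight violates BCNF; decompose into {ETA, Weight} and {Destination, ETA}.
{ETA, Weight}: every determinant is a superkey — BCNF.
{Destination, ETA}: every determinant is a superkey — BCNF.
{CustomsCode, Destination, Origin, ShipmentID, VesselID}: every determinant is a superkey — BCNF.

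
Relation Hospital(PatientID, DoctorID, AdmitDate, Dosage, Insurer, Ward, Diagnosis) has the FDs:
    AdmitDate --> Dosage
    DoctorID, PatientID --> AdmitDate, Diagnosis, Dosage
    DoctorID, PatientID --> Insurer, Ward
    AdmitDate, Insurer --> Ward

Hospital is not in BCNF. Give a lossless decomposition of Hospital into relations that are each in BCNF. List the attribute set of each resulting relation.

Candidate key of the original relation: {DoctorID, PatientID}.
{AdmitDate, Diagnosis, DoctorID, Dosage, Insurer, PatientID, Ward}: {AdmitDate} determines {AdmitDate, Dosage} here but is not a superkey — split on AdmitDate --> Dosage, giving {AdmitDate, Dosage} and {AdmitDate, Diagnosis, DoctorID, Insurer, PatientID, Ward}.
{AdmitDate, Dosage}: every determinant is a superkey — BCNF.
{AdmitDate, Diagnosis, DoctorID, Insurer, PatientID, Ward}: {AdmitDate, Insurer} determines {AdmitDate, Insurer, Ward} here but is not a superkey — split on AdmitDate, Insurer --> Ward, giving {AdmitDate, Insurer, Ward} and {AdmitDate, Diagnosis, DoctorID, Insurer, PatientID}.
{AdmitDate, Insurer, Ward}: every determinant is a superkey — BCNF.
{AdmitDate, Diagnosis, DoctorID, Insurer, PatientID}: every determinant is a superkey — BCNF.

{AdmitDate, Diagnosis, DoctorID, Insurer, PatientID}; {AdmitDate, Dosage}; {AdmitDate, Insurer, Ward}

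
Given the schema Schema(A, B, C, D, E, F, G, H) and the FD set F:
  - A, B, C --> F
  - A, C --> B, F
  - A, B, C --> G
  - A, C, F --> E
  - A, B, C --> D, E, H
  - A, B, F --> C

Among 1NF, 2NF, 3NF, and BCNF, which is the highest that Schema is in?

BCNF

Candidate keys: {A, B, F}, {A, C}. Prime attributes: {A, B, C, F}.
Each dependency's left side is a superkey — BCNF holds.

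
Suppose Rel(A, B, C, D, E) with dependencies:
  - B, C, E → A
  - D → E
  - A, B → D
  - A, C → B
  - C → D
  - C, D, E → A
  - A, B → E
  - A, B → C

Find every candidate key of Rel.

{C}⁺ = {A, B, C, D, E}, which is every attribute, so {C} is a candidate key.
{A, B}⁺ = {A, B, C, D, E}, which is every attribute, so {A, B} is a candidate key.
No proper subset of any of these is a key, and no other minimal superkey exists.

{A, B}, {C}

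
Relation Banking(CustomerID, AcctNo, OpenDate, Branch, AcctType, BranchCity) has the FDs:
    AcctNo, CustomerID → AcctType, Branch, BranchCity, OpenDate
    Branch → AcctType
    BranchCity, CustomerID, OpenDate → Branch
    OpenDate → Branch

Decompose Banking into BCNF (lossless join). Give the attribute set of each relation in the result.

Candidate key of the original relation: {AcctNo, CustomerID}.
Within {AcctNo, AcctType, Branch, BranchCity, CustomerID, OpenDate}: {Branch}⁺ ∩ {AcctNo, AcctType, Branch, BranchCity, CustomerID, OpenDate} = {AcctType, Branch}, not the whole set, so Branch → AcctType violates BCNF; decompose into {AcctType, Branch} and {AcctNo, Branch, BranchCity, CustomerID, OpenDate}.
{AcctType, Branch} has no BCNF violation.
Within {AcctNo, Branch, BranchCity, CustomerID, OpenDate}: {BranchCity, CustomerID, OpenDate}⁺ ∩ {AcctNo, Branch, BranchCity, CustomerID, OpenDate} = {Branch, BranchCity, CustomerID, OpenDate}, not the whole set, so BranchCity, CustomerID, OpenDate → Branch violates BCNF; decompose into {Branch, BranchCity, CustomerID, OpenDate} and {AcctNo, BranchCity, CustomerID, OpenDate}.
Within {Branch, BranchCity, CustomerID, OpenDate}: {OpenDate}⁺ ∩ {Branch, BranchCity, CustomerID, OpenDate} = {Branch, OpenDate}, not the whole set, so OpenDate → Branch violates BCNF; decompose into {Branch, OpenDate} and {BranchCity, CustomerID, OpenDate}.
{Branch, OpenDate} has no BCNF violation.
{BranchCity, CustomerID, OpenDate} has no BCNF violation.
{AcctNo, BranchCity, CustomerID, OpenDate} has no BCNF violation.

{AcctNo, BranchCity, CustomerID, OpenDate}; {AcctType, Branch}; {Branch, OpenDate}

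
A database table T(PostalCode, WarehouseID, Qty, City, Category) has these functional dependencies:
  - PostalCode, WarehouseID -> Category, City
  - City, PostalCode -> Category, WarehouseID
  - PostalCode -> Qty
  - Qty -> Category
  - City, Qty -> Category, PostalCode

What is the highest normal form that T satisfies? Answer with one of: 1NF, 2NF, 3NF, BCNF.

Candidate keys: {City, PostalCode}, {City, Qty}, {PostalCode, WarehouseID}. Prime attributes: {City, PostalCode, Qty, WarehouseID}.
PostalCode -> Qty breaks BCNF: {PostalCode}⁺ = {Category, PostalCode, Qty}, so {PostalCode} is not a superkey.
Qty -> Category has non-prime {Category} on the right and a non-superkey on the left, so 3NF fails.
Since {PostalCode} ⊂ {City, PostalCode} and {PostalCode}⁺ ⊇ {Category} with {Category} non-prime, there is a partial dependency; 2NF fails.

1NF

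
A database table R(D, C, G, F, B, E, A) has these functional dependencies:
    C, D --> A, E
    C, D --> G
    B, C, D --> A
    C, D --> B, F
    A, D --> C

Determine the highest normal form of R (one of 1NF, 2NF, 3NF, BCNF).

BCNF

Candidate keys: {A, D}, {C, D}. Prime attributes: {A, C, D}.
Every FD has a superkey on the left, so the relation is in BCNF.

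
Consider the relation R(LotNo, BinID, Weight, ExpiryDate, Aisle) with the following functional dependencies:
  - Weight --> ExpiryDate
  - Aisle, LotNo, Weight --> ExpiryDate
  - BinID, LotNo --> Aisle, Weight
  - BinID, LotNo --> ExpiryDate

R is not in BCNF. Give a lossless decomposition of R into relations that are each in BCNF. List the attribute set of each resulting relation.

Candidate key of the original relation: {BinID, LotNo}.
In {Aisle, BinID, ExpiryDate, LotNo, Weight}, {Weight} is not a superkey ({Weight}⁺ restricted to this set is {ExpiryDate, Weight}), so split on Weight --> ExpiryDate into {ExpiryDate, Weight} and {Aisle, BinID, LotNo, Weight}.
{ExpiryDate, Weight}: every determinant is a superkey — BCNF.
{Aisle, BinID, LotNo, Weight}: every determinant is a superkey — BCNF.

{Aisle, BinID, LotNo, Weight}; {ExpiryDate, Weight}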